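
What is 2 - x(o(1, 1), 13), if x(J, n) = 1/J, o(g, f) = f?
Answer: 1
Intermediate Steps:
2 - x(o(1, 1), 13) = 2 - 1/1 = 2 - 1*1 = 2 - 1 = 1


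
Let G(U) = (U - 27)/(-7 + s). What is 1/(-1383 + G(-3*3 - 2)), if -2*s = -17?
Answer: -3/4225 ≈ -0.00071006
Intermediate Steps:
s = 17/2 (s = -½*(-17) = 17/2 ≈ 8.5000)
G(U) = -18 + 2*U/3 (G(U) = (U - 27)/(-7 + 17/2) = (-27 + U)/(3/2) = (-27 + U)*(⅔) = -18 + 2*U/3)
1/(-1383 + G(-3*3 - 2)) = 1/(-1383 + (-18 + 2*(-3*3 - 2)/3)) = 1/(-1383 + (-18 + 2*(-9 - 2)/3)) = 1/(-1383 + (-18 + (⅔)*(-11))) = 1/(-1383 + (-18 - 22/3)) = 1/(-1383 - 76/3) = 1/(-4225/3) = -3/4225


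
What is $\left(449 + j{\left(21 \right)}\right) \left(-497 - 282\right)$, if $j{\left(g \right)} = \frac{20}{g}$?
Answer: $- \frac{7360771}{21} \approx -3.5051 \cdot 10^{5}$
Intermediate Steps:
$\left(449 + j{\left(21 \right)}\right) \left(-497 - 282\right) = \left(449 + \frac{20}{21}\right) \left(-497 - 282\right) = \left(449 + 20 \cdot \frac{1}{21}\right) \left(-779\right) = \left(449 + \frac{20}{21}\right) \left(-779\right) = \frac{9449}{21} \left(-779\right) = - \frac{7360771}{21}$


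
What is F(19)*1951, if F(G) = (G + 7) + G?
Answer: 87795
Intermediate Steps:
F(G) = 7 + 2*G (F(G) = (7 + G) + G = 7 + 2*G)
F(19)*1951 = (7 + 2*19)*1951 = (7 + 38)*1951 = 45*1951 = 87795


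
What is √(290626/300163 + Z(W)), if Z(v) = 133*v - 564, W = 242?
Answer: 6*√79143352970471/300163 ≈ 177.83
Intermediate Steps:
Z(v) = -564 + 133*v
√(290626/300163 + Z(W)) = √(290626/300163 + (-564 + 133*242)) = √(290626*(1/300163) + (-564 + 32186)) = √(290626/300163 + 31622) = √(9492045012/300163) = 6*√79143352970471/300163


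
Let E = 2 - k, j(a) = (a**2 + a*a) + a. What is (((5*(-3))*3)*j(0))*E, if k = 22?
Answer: 0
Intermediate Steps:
j(a) = a + 2*a**2 (j(a) = (a**2 + a**2) + a = 2*a**2 + a = a + 2*a**2)
E = -20 (E = 2 - 1*22 = 2 - 22 = -20)
(((5*(-3))*3)*j(0))*E = (((5*(-3))*3)*(0*(1 + 2*0)))*(-20) = ((-15*3)*(0*(1 + 0)))*(-20) = -0*(-20) = -45*0*(-20) = 0*(-20) = 0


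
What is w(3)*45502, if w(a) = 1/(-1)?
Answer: -45502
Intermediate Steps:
w(a) = -1
w(3)*45502 = -1*45502 = -45502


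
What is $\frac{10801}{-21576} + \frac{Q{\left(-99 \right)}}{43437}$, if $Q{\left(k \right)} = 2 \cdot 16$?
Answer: $- \frac{156157535}{312398904} \approx -0.49987$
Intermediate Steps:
$Q{\left(k \right)} = 32$
$\frac{10801}{-21576} + \frac{Q{\left(-99 \right)}}{43437} = \frac{10801}{-21576} + \frac{32}{43437} = 10801 \left(- \frac{1}{21576}\right) + 32 \cdot \frac{1}{43437} = - \frac{10801}{21576} + \frac{32}{43437} = - \frac{156157535}{312398904}$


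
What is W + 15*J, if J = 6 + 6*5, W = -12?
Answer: 528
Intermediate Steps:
J = 36 (J = 6 + 30 = 36)
W + 15*J = -12 + 15*36 = -12 + 540 = 528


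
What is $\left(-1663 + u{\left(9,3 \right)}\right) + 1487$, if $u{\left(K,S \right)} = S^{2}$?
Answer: $-167$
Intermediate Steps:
$\left(-1663 + u{\left(9,3 \right)}\right) + 1487 = \left(-1663 + 3^{2}\right) + 1487 = \left(-1663 + 9\right) + 1487 = -1654 + 1487 = -167$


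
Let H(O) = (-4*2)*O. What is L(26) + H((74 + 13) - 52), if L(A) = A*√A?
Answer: -280 + 26*√26 ≈ -147.43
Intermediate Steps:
L(A) = A^(3/2)
H(O) = -8*O
L(26) + H((74 + 13) - 52) = 26^(3/2) - 8*((74 + 13) - 52) = 26*√26 - 8*(87 - 52) = 26*√26 - 8*35 = 26*√26 - 280 = -280 + 26*√26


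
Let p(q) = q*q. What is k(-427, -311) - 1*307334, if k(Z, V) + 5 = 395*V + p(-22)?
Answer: -429700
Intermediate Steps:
p(q) = q**2
k(Z, V) = 479 + 395*V (k(Z, V) = -5 + (395*V + (-22)**2) = -5 + (395*V + 484) = -5 + (484 + 395*V) = 479 + 395*V)
k(-427, -311) - 1*307334 = (479 + 395*(-311)) - 1*307334 = (479 - 122845) - 307334 = -122366 - 307334 = -429700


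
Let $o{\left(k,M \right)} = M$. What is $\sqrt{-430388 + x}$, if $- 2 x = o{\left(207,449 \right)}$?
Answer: $\frac{5 i \sqrt{68898}}{2} \approx 656.21 i$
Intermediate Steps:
$x = - \frac{449}{2}$ ($x = \left(- \frac{1}{2}\right) 449 = - \frac{449}{2} \approx -224.5$)
$\sqrt{-430388 + x} = \sqrt{-430388 - \frac{449}{2}} = \sqrt{- \frac{861225}{2}} = \frac{5 i \sqrt{68898}}{2}$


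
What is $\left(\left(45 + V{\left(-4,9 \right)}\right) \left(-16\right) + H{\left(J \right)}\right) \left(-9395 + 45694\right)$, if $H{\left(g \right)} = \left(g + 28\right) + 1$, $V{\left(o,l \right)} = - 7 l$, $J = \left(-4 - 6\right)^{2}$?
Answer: $15136683$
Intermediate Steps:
$J = 100$ ($J = \left(-10\right)^{2} = 100$)
$H{\left(g \right)} = 29 + g$ ($H{\left(g \right)} = \left(28 + g\right) + 1 = 29 + g$)
$\left(\left(45 + V{\left(-4,9 \right)}\right) \left(-16\right) + H{\left(J \right)}\right) \left(-9395 + 45694\right) = \left(\left(45 - 63\right) \left(-16\right) + \left(29 + 100\right)\right) \left(-9395 + 45694\right) = \left(\left(45 - 63\right) \left(-16\right) + 129\right) 36299 = \left(\left(-18\right) \left(-16\right) + 129\right) 36299 = \left(288 + 129\right) 36299 = 417 \cdot 36299 = 15136683$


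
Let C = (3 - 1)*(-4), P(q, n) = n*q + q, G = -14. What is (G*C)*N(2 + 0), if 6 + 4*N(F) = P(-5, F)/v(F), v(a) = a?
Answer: -378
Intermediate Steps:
P(q, n) = q + n*q
C = -8 (C = 2*(-4) = -8)
N(F) = -3/2 + (-5 - 5*F)/(4*F) (N(F) = -3/2 + ((-5*(1 + F))/F)/4 = -3/2 + ((-5 - 5*F)/F)/4 = -3/2 + (-5 - 5*F)/(4*F))
(G*C)*N(2 + 0) = (-14*(-8))*((-5 - 11*(2 + 0))/(4*(2 + 0))) = 112*((¼)*(-5 - 11*2)/2) = 112*((¼)*(½)*(-5 - 22)) = 112*((¼)*(½)*(-27)) = 112*(-27/8) = -378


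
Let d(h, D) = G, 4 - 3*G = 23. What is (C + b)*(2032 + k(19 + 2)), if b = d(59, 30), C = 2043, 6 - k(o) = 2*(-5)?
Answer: 12513280/3 ≈ 4.1711e+6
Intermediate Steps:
G = -19/3 (G = 4/3 - 1/3*23 = 4/3 - 23/3 = -19/3 ≈ -6.3333)
d(h, D) = -19/3
k(o) = 16 (k(o) = 6 - 2*(-5) = 6 - 1*(-10) = 6 + 10 = 16)
b = -19/3 ≈ -6.3333
(C + b)*(2032 + k(19 + 2)) = (2043 - 19/3)*(2032 + 16) = (6110/3)*2048 = 12513280/3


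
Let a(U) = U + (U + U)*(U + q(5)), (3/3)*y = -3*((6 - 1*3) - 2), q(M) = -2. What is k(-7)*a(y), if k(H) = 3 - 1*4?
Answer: -27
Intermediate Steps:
k(H) = -1 (k(H) = 3 - 4 = -1)
y = -3 (y = -3*((6 - 1*3) - 2) = -3*((6 - 3) - 2) = -3*(3 - 2) = -3*1 = -3)
a(U) = U + 2*U*(-2 + U) (a(U) = U + (U + U)*(U - 2) = U + (2*U)*(-2 + U) = U + 2*U*(-2 + U))
k(-7)*a(y) = -(-3)*(-3 + 2*(-3)) = -(-3)*(-3 - 6) = -(-3)*(-9) = -1*27 = -27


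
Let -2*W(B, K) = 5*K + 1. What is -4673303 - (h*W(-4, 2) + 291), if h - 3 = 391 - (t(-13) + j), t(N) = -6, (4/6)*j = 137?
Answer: -18690097/4 ≈ -4.6725e+6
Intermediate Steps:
j = 411/2 (j = (3/2)*137 = 411/2 ≈ 205.50)
W(B, K) = -½ - 5*K/2 (W(B, K) = -(5*K + 1)/2 = -(1 + 5*K)/2 = -½ - 5*K/2)
h = 389/2 (h = 3 + (391 - (-6 + 411/2)) = 3 + (391 - 1*399/2) = 3 + (391 - 399/2) = 3 + 383/2 = 389/2 ≈ 194.50)
-4673303 - (h*W(-4, 2) + 291) = -4673303 - (389*(-½ - 5/2*2)/2 + 291) = -4673303 - (389*(-½ - 5)/2 + 291) = -4673303 - ((389/2)*(-11/2) + 291) = -4673303 - (-4279/4 + 291) = -4673303 - 1*(-3115/4) = -4673303 + 3115/4 = -18690097/4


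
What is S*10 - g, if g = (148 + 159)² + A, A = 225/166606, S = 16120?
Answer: 11154438081/166606 ≈ 66951.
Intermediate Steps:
A = 225/166606 (A = 225*(1/166606) = 225/166606 ≈ 0.0013505)
g = 15702449119/166606 (g = (148 + 159)² + 225/166606 = 307² + 225/166606 = 94249 + 225/166606 = 15702449119/166606 ≈ 94249.)
S*10 - g = 16120*10 - 1*15702449119/166606 = 161200 - 15702449119/166606 = 11154438081/166606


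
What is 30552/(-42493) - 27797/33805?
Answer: -2213988281/1436475865 ≈ -1.5413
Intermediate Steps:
30552/(-42493) - 27797/33805 = 30552*(-1/42493) - 27797*1/33805 = -30552/42493 - 27797/33805 = -2213988281/1436475865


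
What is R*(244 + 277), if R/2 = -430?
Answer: -448060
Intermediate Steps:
R = -860 (R = 2*(-430) = -860)
R*(244 + 277) = -860*(244 + 277) = -860*521 = -448060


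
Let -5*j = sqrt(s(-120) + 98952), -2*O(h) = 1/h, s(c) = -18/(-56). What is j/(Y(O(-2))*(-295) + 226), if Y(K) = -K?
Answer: -2*sqrt(19394655)/41965 ≈ -0.20989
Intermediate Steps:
s(c) = 9/28 (s(c) = -18*(-1/56) = 9/28)
O(h) = -1/(2*h)
j = -sqrt(19394655)/70 (j = -sqrt(9/28 + 98952)/5 = -sqrt(19394655)/70 ≈ -62.913)
j/(Y(O(-2))*(-295) + 226) = (-sqrt(19394655)/70)/(-(-1)/(2*(-2))*(-295) + 226) = (-sqrt(19394655)/70)/(-(-1)*(-1)/(2*2)*(-295) + 226) = (-sqrt(19394655)/70)/(-1*1/4*(-295) + 226) = (-sqrt(19394655)/70)/(-1/4*(-295) + 226) = (-sqrt(19394655)/70)/(295/4 + 226) = (-sqrt(19394655)/70)/(1199/4) = -sqrt(19394655)/70*(4/1199) = -2*sqrt(19394655)/41965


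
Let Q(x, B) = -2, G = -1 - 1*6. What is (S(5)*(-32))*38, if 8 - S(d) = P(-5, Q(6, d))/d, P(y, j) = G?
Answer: -57152/5 ≈ -11430.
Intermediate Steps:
G = -7 (G = -1 - 6 = -7)
P(y, j) = -7
S(d) = 8 + 7/d (S(d) = 8 - (-7)/d = 8 + 7/d)
(S(5)*(-32))*38 = ((8 + 7/5)*(-32))*38 = ((47/5)*(-32))*38 = -1504/5*38 = -57152/5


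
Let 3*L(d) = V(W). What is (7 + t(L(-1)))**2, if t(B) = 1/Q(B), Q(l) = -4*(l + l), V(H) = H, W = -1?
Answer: 3481/64 ≈ 54.391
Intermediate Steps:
L(d) = -1/3 (L(d) = (1/3)*(-1) = -1/3)
Q(l) = -8*l
t(B) = -1/(8*B) (t(B) = 1/(-8*B) = -1/(8*B))
(7 + t(L(-1)))**2 = (7 - 1/(8*(-1/3)))**2 = (7 - 1/8*(-3))**2 = (7 + 3/8)**2 = (59/8)**2 = 3481/64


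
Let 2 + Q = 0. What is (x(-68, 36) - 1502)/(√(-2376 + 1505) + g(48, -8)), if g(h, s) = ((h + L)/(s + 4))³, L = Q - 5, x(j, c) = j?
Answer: 6925182080/4753671857 + 6430720*I*√871/4753671857 ≈ 1.4568 + 0.039925*I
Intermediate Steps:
Q = -2 (Q = -2 + 0 = -2)
L = -7 (L = -2 - 5 = -7)
g(h, s) = (-7 + h)³/(4 + s)³ (g(h, s) = ((h - 7)/(s + 4))³ = ((-7 + h)/(4 + s))³ = (-7 + h)³/(4 + s)³)
(x(-68, 36) - 1502)/(√(-2376 + 1505) + g(48, -8)) = (-68 - 1502)/(√(-2376 + 1505) + (-7 + 48)³/(4 - 8)³) = -1570/(√(-871) + 41³/(-4)³) = -1570/(I*√871 + 68921*(-1/64)) = -1570/(I*√871 - 68921/64) = -1570/(-68921/64 + I*√871)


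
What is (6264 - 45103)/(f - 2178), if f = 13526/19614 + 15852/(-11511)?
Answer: 487163519367/27327610753 ≈ 17.827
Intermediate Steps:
f = -8623519/12543153 (f = 13526*(1/19614) + 15852*(-1/11511) = 6763/9807 - 5284/3837 = -8623519/12543153 ≈ -0.68751)
(6264 - 45103)/(f - 2178) = (6264 - 45103)/(-8623519/12543153 - 2178) = -38839/(-27327610753/12543153) = -38839*(-12543153/27327610753) = 487163519367/27327610753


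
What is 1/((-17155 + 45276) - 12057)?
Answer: 1/16064 ≈ 6.2251e-5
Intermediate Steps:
1/((-17155 + 45276) - 12057) = 1/(28121 - 12057) = 1/16064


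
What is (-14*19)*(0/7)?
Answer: 0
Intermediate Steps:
(-14*19)*(0/7) = -0/7 = -266*0 = 0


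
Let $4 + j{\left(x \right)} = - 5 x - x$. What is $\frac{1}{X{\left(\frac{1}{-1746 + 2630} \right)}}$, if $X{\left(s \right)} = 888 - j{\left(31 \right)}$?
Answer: $\frac{1}{1078} \approx 0.00092764$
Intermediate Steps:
$j{\left(x \right)} = -4 - 6 x$
$X{\left(s \right)} = 1078$ ($X{\left(s \right)} = 888 - \left(-4 - 186\right) = 888 - -190 = 888 + 190 = 1078$)
$\frac{1}{X{\left(\frac{1}{-1746 + 2630} \right)}} = \frac{1}{1078}$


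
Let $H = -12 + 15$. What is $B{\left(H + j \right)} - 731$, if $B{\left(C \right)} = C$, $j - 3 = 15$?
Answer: $-710$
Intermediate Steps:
$j = 18$ ($j = 3 + 15 = 18$)
$H = 3$
$B{\left(H + j \right)} - 731 = \left(3 + 18\right) - 731 = 21 - 731 = -710$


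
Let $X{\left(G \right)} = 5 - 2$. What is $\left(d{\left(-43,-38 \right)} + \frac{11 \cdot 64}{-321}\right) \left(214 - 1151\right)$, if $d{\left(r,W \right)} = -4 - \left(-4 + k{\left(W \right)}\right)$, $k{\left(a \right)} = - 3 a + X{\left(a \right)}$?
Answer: $\frac{35850557}{321} \approx 1.1168 \cdot 10^{5}$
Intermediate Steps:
$X{\left(G \right)} = 3$
$k{\left(a \right)} = 3 - 3 a$ ($k{\left(a \right)} = - 3 a + 3 = 3 - 3 a$)
$d{\left(r,W \right)} = -3 + 3 W$ ($d{\left(r,W \right)} = -4 - \left(-4 - \left(-3 + 3 W\right)\right) = -4 - \left(-1 - 3 W\right) = -4 + \left(1 + 3 W\right) = -3 + 3 W$)
$\left(d{\left(-43,-38 \right)} + \frac{11 \cdot 64}{-321}\right) \left(214 - 1151\right) = \left(\left(-3 + 3 \left(-38\right)\right) + \frac{11 \cdot 64}{-321}\right) \left(214 - 1151\right) = \left(\left(-3 - 114\right) + 704 \left(- \frac{1}{321}\right)\right) \left(-937\right) = \left(-117 - \frac{704}{321}\right) \left(-937\right) = \left(- \frac{38261}{321}\right) \left(-937\right) = \frac{35850557}{321}$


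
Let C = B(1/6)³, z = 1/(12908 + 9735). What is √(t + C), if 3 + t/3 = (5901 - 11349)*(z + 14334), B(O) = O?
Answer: I*√155667770859808527258/815148 ≈ 15306.0*I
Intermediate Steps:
z = 1/22643 ≈ 4.4164e-5
C = 1/216 (C = (1/6)³ = (⅙)³ = 1/216 ≈ 0.0046296)
t = -5304686690259/22643 (t = -9 + 3*((5901 - 11349)*(1/22643 + 14334)) = -9 + 3*(-5448*324564763/22643) = -9 + 3*(-1768228828824/22643) = -9 - 5304686486472/22643 = -5304686690259/22643 ≈ -2.3427e+8)
√(t + C) = √(-5304686690259/22643 + 1/216) = √(-1145812325073301/4890888) = I*√155667770859808527258/815148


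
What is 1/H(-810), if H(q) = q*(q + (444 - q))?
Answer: -1/359640 ≈ -2.7806e-6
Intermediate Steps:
H(q) = 444*q (H(q) = q*444 = 444*q)
1/H(-810) = 1/(444*(-810)) = 1/(-359640) = -1/359640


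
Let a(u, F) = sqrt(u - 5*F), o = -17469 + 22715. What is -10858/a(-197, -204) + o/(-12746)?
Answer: -2623/6373 - 10858*sqrt(823)/823 ≈ -378.90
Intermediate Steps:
o = 5246
-10858/a(-197, -204) + o/(-12746) = -10858/sqrt(-197 - 5*(-204)) + 5246/(-12746) = -10858/sqrt(-197 + 1020) + 5246*(-1/12746) = -10858*sqrt(823)/823 - 2623/6373 = -2623/6373 - 10858*sqrt(823)/823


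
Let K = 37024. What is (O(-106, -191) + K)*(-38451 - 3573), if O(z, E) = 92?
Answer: -1559762784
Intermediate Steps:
(O(-106, -191) + K)*(-38451 - 3573) = (92 + 37024)*(-38451 - 3573) = 37116*(-42024) = -1559762784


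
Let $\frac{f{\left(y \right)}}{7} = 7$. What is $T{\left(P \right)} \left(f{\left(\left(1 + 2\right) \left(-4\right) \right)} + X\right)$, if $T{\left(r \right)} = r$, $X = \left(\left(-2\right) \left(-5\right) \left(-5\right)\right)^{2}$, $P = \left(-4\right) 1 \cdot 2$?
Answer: $-20392$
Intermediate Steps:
$f{\left(y \right)} = 49$ ($f{\left(y \right)} = 7 \cdot 7 = 49$)
$P = -8$ ($P = \left(-4\right) 2 = -8$)
$X = 2500$ ($X = \left(10 \left(-5\right)\right)^{2} = \left(-50\right)^{2} = 2500$)
$T{\left(P \right)} \left(f{\left(\left(1 + 2\right) \left(-4\right) \right)} + X\right) = - 8 \left(49 + 2500\right) = \left(-8\right) 2549 = -20392$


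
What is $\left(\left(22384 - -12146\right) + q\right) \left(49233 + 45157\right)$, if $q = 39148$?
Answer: $6954466420$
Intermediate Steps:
$\left(\left(22384 - -12146\right) + q\right) \left(49233 + 45157\right) = \left(\left(22384 - -12146\right) + 39148\right) \left(49233 + 45157\right) = \left(\left(22384 + 12146\right) + 39148\right) 94390 = \left(34530 + 39148\right) 94390 = 73678 \cdot 94390 = 6954466420$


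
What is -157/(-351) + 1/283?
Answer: 44782/99333 ≈ 0.45083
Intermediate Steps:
-157/(-351) + 1/283 = -1/351*(-157) + 1/283 = 157/351 + 1/283 = 44782/99333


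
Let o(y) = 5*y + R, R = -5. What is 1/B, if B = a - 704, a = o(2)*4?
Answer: -1/684 ≈ -0.0014620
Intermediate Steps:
o(y) = -5 + 5*y (o(y) = 5*y - 5 = -5 + 5*y)
a = 20 (a = (-5 + 5*2)*4 = (-5 + 10)*4 = 5*4 = 20)
B = -684 (B = 20 - 704 = -684)
1/B = 1/(-684) = -1/684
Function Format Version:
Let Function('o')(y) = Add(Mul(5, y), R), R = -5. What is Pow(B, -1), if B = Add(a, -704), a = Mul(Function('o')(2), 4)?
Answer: Rational(-1, 684) ≈ -0.0014620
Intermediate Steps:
Function('o')(y) = Add(-5, Mul(5, y)) (Function('o')(y) = Add(Mul(5, y), -5) = Add(-5, Mul(5, y)))
a = 20 (a = Mul(Add(-5, Mul(5, 2)), 4) = Mul(Add(-5, 10), 4) = Mul(5, 4) = 20)
B = -684 (B = Add(20, -704) = -684)
Pow(B, -1) = Pow(-684, -1) = Rational(-1, 684)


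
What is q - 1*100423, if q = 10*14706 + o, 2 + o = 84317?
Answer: 130952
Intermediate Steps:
o = 84315 (o = -2 + 84317 = 84315)
q = 231375 (q = 10*14706 + 84315 = 147060 + 84315 = 231375)
q - 1*100423 = 231375 - 1*100423 = 231375 - 100423 = 130952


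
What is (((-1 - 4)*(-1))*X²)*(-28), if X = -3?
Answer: -1260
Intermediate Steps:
(((-1 - 4)*(-1))*X²)*(-28) = (((-1 - 4)*(-1))*(-3)²)*(-28) = (-5*(-1)*9)*(-28) = (5*9)*(-28) = 45*(-28) = -1260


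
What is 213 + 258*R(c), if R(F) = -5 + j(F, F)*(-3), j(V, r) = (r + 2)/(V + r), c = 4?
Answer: -3315/2 ≈ -1657.5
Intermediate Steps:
j(V, r) = (2 + r)/(V + r)
R(F) = -5 - 3*(2 + F)/(2*F) (R(F) = -5 + ((2 + F)/(F + F))*(-3) = -5 + ((2 + F)/((2*F)))*(-3) = -5 + ((1/(2*F))*(2 + F))*(-3) = -5 + ((2 + F)/(2*F))*(-3) = -5 - 3*(2 + F)/(2*F))
213 + 258*R(c) = 213 + 258*(-13/2 - 3/4) = 213 + 258*(-13/2 - 3*¼) = 213 + 258*(-13/2 - ¾) = 213 + 258*(-29/4) = 213 - 3741/2 = -3315/2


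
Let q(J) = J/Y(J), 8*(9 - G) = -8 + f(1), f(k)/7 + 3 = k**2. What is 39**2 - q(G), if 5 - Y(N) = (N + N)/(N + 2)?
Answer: 1098619/724 ≈ 1517.4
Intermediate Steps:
f(k) = -21 + 7*k**2
G = 47/4 (G = 9 - (-8 + (-21 + 7*1**2))/8 = 9 - (-8 + (-21 + 7*1))/8 = 9 - (-8 + (-21 + 7))/8 = 9 - (-8 - 14)/8 = 9 - 1/8*(-22) = 9 + 11/4 = 47/4 ≈ 11.750)
Y(N) = 5 - 2*N/(2 + N) (Y(N) = 5 - (N + N)/(N + 2) = 5 - 2*N/(2 + N))
q(J) = J*(2 + J)/(10 + 3*J) (q(J) = J/(((10 + 3*J)/(2 + J))) = J*((2 + J)/(10 + 3*J)) = J*(2 + J)/(10 + 3*J))
39**2 - q(G) = 39**2 - 47*(2 + 47/4)/(4*(10 + 3*(47/4))) = 1521 - 47*55/(4*(10 + 141/4)*4) = 1521 - 47*55/(4*181/4*4) = 1521 - 47*4*55/(4*181*4) = 1521 - 1*2585/724 = 1521 - 2585/724 = 1098619/724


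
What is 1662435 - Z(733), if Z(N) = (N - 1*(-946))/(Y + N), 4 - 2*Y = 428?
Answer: 866126956/521 ≈ 1.6624e+6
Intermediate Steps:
Y = -212 (Y = 2 - ½*428 = 2 - 214 = -212)
Z(N) = (946 + N)/(-212 + N) (Z(N) = (N - 1*(-946))/(-212 + N) = (N + 946)/(-212 + N) = (946 + N)/(-212 + N))
1662435 - Z(733) = 1662435 - (946 + 733)/(-212 + 733) = 1662435 - 1679/521 = 866126956/521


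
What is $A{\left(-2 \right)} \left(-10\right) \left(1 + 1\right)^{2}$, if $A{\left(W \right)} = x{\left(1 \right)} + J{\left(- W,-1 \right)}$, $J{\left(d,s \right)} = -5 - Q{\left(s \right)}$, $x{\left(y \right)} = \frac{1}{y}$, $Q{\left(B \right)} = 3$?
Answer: $280$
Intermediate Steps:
$J{\left(d,s \right)} = -8$ ($J{\left(d,s \right)} = -5 - 3 = -8$)
$A{\left(W \right)} = -7$ ($A{\left(W \right)} = 1^{-1} - 8 = 1 - 8 = -7$)
$A{\left(-2 \right)} \left(-10\right) \left(1 + 1\right)^{2} = \left(-7\right) \left(-10\right) \left(1 + 1\right)^{2} = 70 \cdot 2^{2} = 70 \cdot 4 = 280$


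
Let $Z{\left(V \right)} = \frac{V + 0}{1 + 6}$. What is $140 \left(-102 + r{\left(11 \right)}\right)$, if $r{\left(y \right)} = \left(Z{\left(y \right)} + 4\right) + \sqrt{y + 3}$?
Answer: $-13500 + 140 \sqrt{14} \approx -12976.0$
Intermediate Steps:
$Z{\left(V \right)} = \frac{V}{7}$
$r{\left(y \right)} = 4 + \sqrt{3 + y} + \frac{y}{7}$ ($r{\left(y \right)} = \left(\frac{y}{7} + 4\right) + \sqrt{y + 3} = \left(4 + \frac{y}{7}\right) + \sqrt{3 + y} = 4 + \sqrt{3 + y} + \frac{y}{7}$)
$140 \left(-102 + r{\left(11 \right)}\right) = 140 \left(-102 + \left(4 + \sqrt{3 + 11} + \frac{1}{7} \cdot 11\right)\right) = 140 \left(-102 + \left(4 + \sqrt{14} + \frac{11}{7}\right)\right) = 140 \left(-102 + \left(\frac{39}{7} + \sqrt{14}\right)\right) = 140 \left(- \frac{675}{7} + \sqrt{14}\right) = -13500 + 140 \sqrt{14}$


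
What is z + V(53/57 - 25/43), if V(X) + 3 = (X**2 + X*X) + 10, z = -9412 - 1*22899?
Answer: -194061623272/6007401 ≈ -32304.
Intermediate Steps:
z = -32311 (z = -9412 - 22899 = -32311)
V(X) = 7 + 2*X**2 (V(X) = -3 + ((X**2 + X*X) + 10) = -3 + ((X**2 + X**2) + 10) = -3 + (2*X**2 + 10) = -3 + (10 + 2*X**2) = 7 + 2*X**2)
z + V(53/57 - 25/43) = -32311 + (7 + 2*(53/57 - 25/43)**2) = -32311 + (7 + 2*(854/2451)**2) = -32311 + (7 + 2*(729316/6007401)) = -32311 + (7 + 1458632/6007401) = -32311 + 43510439/6007401 = -194061623272/6007401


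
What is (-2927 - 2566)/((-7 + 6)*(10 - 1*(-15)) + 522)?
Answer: -5493/497 ≈ -11.052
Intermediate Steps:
(-2927 - 2566)/((-7 + 6)*(10 - 1*(-15)) + 522) = -5493/(-(10 + 15) + 522) = -5493/(-1*25 + 522) = -5493/(-25 + 522) = -5493/497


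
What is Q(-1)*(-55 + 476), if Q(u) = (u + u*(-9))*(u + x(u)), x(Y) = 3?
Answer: 6736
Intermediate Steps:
Q(u) = -8*u*(3 + u) (Q(u) = (u + u*(-9))*(u + 3) = (u - 9*u)*(3 + u) = (-8*u)*(3 + u) = -8*u*(3 + u))
Q(-1)*(-55 + 476) = (-8*(-1)*(3 - 1))*(-55 + 476) = -8*(-1)*2*421 = 16*421 = 6736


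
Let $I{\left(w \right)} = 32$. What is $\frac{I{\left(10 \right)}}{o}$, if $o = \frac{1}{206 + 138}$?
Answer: $11008$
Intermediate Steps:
$o = \frac{1}{344} \approx 0.002907$
$\frac{I{\left(10 \right)}}{o} = 32 \frac{1}{\frac{1}{344}} = 32 \cdot 344 = 11008$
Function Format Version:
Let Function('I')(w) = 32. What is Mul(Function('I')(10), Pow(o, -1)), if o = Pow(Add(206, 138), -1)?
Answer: 11008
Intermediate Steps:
o = Rational(1, 344) (o = Pow(344, -1) = Rational(1, 344) ≈ 0.0029070)
Mul(Function('I')(10), Pow(o, -1)) = Mul(32, Pow(Rational(1, 344), -1)) = Mul(32, 344) = 11008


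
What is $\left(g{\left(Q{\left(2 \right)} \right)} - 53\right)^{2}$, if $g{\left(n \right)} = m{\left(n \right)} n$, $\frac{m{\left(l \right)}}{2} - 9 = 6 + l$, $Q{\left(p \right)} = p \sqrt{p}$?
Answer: $8569 - 4440 \sqrt{2} \approx 2289.9$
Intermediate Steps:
$Q{\left(p \right)} = p^{\frac{3}{2}}$
$m{\left(l \right)} = 30 + 2 l$ ($m{\left(l \right)} = 18 + 2 \left(6 + l\right) = 18 + \left(12 + 2 l\right) = 30 + 2 l$)
$g{\left(n \right)} = n \left(30 + 2 n\right)$ ($g{\left(n \right)} = \left(30 + 2 n\right) n = n \left(30 + 2 n\right)$)
$\left(g{\left(Q{\left(2 \right)} \right)} - 53\right)^{2} = \left(2 \cdot 2^{\frac{3}{2}} \left(15 + 2^{\frac{3}{2}}\right) - 53\right)^{2} = \left(2 \cdot 2 \sqrt{2} \left(15 + 2 \sqrt{2}\right) - 53\right)^{2} = \left(4 \sqrt{2} \left(15 + 2 \sqrt{2}\right) - 53\right)^{2} = \left(-53 + 4 \sqrt{2} \left(15 + 2 \sqrt{2}\right)\right)^{2}$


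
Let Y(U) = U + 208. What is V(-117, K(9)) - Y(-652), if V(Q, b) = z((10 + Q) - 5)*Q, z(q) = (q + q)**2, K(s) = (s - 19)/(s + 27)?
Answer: -5870148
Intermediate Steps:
Y(U) = 208 + U
K(s) = (-19 + s)/(27 + s)
z(q) = 4*q**2 (z(q) = (2*q)**2 = 4*q**2)
V(Q, b) = 4*Q*(5 + Q)**2 (V(Q, b) = (4*((10 + Q) - 5)**2)*Q = (4*(5 + Q)**2)*Q = 4*Q*(5 + Q)**2)
V(-117, K(9)) - Y(-652) = 4*(-117)*(5 - 117)**2 - (208 - 652) = 4*(-117)*(-112)**2 - 1*(-444) = 4*(-117)*12544 + 444 = -5870592 + 444 = -5870148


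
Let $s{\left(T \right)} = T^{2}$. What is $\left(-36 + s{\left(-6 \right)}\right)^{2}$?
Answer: $0$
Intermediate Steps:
$\left(-36 + s{\left(-6 \right)}\right)^{2} = \left(-36 + \left(-6\right)^{2}\right)^{2} = \left(-36 + 36\right)^{2} = 0^{2} = 0$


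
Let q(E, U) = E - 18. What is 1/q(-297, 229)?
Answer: -1/315 ≈ -0.0031746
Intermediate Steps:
q(E, U) = -18 + E
1/q(-297, 229) = 1/(-18 - 297) = 1/(-315) = -1/315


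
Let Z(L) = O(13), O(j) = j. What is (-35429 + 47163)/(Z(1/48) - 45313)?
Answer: -5867/22650 ≈ -0.25903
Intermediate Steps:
Z(L) = 13
(-35429 + 47163)/(Z(1/48) - 45313) = (-35429 + 47163)/(13 - 45313) = 11734/(-45300) = 11734*(-1/45300) = -5867/22650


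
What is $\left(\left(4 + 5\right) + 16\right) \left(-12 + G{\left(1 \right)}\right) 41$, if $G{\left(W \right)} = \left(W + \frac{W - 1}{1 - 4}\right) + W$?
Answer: $-10250$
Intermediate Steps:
$G{\left(W \right)} = \frac{1}{3} + \frac{5 W}{3}$ ($G{\left(W \right)} = \left(W + \frac{-1 + W}{-3}\right) + W = \left(W + \left(-1 + W\right) \left(- \frac{1}{3}\right)\right) + W = \left(W - \left(- \frac{1}{3} + \frac{W}{3}\right)\right) + W = \left(\frac{1}{3} + \frac{2 W}{3}\right) + W = \frac{1}{3} + \frac{5 W}{3}$)
$\left(\left(4 + 5\right) + 16\right) \left(-12 + G{\left(1 \right)}\right) 41 = \left(\left(4 + 5\right) + 16\right) \left(-12 + \left(\frac{1}{3} + \frac{5}{3} \cdot 1\right)\right) 41 = \left(9 + 16\right) \left(-12 + \left(\frac{1}{3} + \frac{5}{3}\right)\right) 41 = 25 \left(-12 + 2\right) 41 = 25 \left(-10\right) 41 = \left(-250\right) 41 = -10250$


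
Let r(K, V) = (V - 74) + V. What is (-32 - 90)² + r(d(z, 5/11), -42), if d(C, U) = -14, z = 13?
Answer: 14726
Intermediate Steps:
r(K, V) = -74 + 2*V (r(K, V) = (-74 + V) + V = -74 + 2*V)
(-32 - 90)² + r(d(z, 5/11), -42) = (-32 - 90)² + (-74 + 2*(-42)) = (-122)² + (-74 - 84) = 14884 - 158 = 14726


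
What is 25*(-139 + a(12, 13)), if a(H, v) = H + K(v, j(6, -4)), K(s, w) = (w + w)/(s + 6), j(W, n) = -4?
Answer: -60525/19 ≈ -3185.5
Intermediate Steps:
K(s, w) = 2*w/(6 + s) (K(s, w) = (2*w)/(6 + s) = 2*w/(6 + s))
a(H, v) = H - 8/(6 + v) (a(H, v) = H + 2*(-4)/(6 + v) = H - 8/(6 + v))
25*(-139 + a(12, 13)) = 25*(-139 + (-8 + 12*(6 + 13))/(6 + 13)) = 25*(-139 + (-8 + 12*19)/19) = 25*(-139 + (-8 + 228)/19) = 25*(-139 + (1/19)*220) = 25*(-139 + 220/19) = 25*(-2421/19) = -60525/19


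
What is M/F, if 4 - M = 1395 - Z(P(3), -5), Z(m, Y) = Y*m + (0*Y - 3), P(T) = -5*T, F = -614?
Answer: 1319/614 ≈ 2.1482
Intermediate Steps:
Z(m, Y) = -3 + Y*m (Z(m, Y) = Y*m + (0 - 3) = Y*m - 3 = -3 + Y*m)
M = -1319 (M = 4 - (1395 - (-3 - (-25)*3)) = 4 - (1395 - (-3 - 5*(-15))) = 4 - (1395 - (-3 + 75)) = 4 - (1395 - 1*72) = 4 - (1395 - 72) = 4 - 1*1323 = 4 - 1323 = -1319)
M/F = -1319/(-614) = -1319*(-1/614) = 1319/614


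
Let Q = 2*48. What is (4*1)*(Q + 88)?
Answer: 736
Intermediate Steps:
Q = 96
(4*1)*(Q + 88) = (4*1)*(96 + 88) = 4*184 = 736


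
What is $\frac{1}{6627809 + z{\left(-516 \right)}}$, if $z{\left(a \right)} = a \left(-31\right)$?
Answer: $\frac{1}{6643805} \approx 1.5052 \cdot 10^{-7}$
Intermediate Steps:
$z{\left(a \right)} = - 31 a$
$\frac{1}{6627809 + z{\left(-516 \right)}} = \frac{1}{6627809 - -15996} = \frac{1}{6627809 + 15996} = \frac{1}{6643805}$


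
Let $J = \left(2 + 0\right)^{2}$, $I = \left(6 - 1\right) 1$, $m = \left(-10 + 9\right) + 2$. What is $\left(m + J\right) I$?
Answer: $25$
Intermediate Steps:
$m = 1$ ($m = -1 + 2 = 1$)
$I = 5$ ($I = 5 \cdot 1 = 5$)
$J = 4$ ($J = 2^{2} = 4$)
$\left(m + J\right) I = \left(1 + 4\right) 5 = 5 \cdot 5 = 25$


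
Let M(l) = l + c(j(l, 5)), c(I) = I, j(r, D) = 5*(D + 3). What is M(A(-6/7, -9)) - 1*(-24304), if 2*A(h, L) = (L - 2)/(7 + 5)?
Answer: 584245/24 ≈ 24344.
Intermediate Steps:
j(r, D) = 15 + 5*D (j(r, D) = 5*(3 + D) = 15 + 5*D)
A(h, L) = -1/12 + L/24 (A(h, L) = ((L - 2)/(7 + 5))/2 = ((-2 + L)/12)/2 = ((-2 + L)*(1/12))/2 = (-⅙ + L/12)/2 = -1/12 + L/24)
M(l) = 40 + l (M(l) = l + (15 + 5*5) = l + (15 + 25) = l + 40 = 40 + l)
M(A(-6/7, -9)) - 1*(-24304) = (40 + (-1/12 + (1/24)*(-9))) - 1*(-24304) = (40 + (-1/12 - 3/8)) + 24304 = (40 - 11/24) + 24304 = 949/24 + 24304 = 584245/24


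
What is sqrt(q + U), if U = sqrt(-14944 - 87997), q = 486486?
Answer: sqrt(486486 + I*sqrt(102941)) ≈ 697.49 + 0.23*I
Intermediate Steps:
U = I*sqrt(102941) (U = sqrt(-102941) = I*sqrt(102941) ≈ 320.84*I)
sqrt(q + U) = sqrt(486486 + I*sqrt(102941))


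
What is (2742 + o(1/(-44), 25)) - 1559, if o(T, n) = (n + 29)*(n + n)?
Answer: 3883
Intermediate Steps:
o(T, n) = 2*n*(29 + n) (o(T, n) = (29 + n)*(2*n) = 2*n*(29 + n))
(2742 + o(1/(-44), 25)) - 1559 = (2742 + 2*25*(29 + 25)) - 1559 = (2742 + 2*25*54) - 1559 = (2742 + 2700) - 1559 = 5442 - 1559 = 3883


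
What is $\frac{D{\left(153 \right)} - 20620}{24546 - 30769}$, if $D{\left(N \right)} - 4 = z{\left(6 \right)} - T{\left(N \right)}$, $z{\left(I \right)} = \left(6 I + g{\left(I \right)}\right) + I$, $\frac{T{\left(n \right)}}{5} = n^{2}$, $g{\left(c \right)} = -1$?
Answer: $\frac{19660}{889} \approx 22.115$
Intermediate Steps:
$T{\left(n \right)} = 5 n^{2}$
$z{\left(I \right)} = -1 + 7 I$ ($z{\left(I \right)} = \left(6 I - 1\right) + I = \left(-1 + 6 I\right) + I = -1 + 7 I$)
$D{\left(N \right)} = 45 - 5 N^{2}$ ($D{\left(N \right)} = 4 + \left(\left(-1 + 7 \cdot 6\right) - 5 N^{2}\right) = 4 - \left(-41 + 5 N^{2}\right) = 45 - 5 N^{2}$)
$\frac{D{\left(153 \right)} - 20620}{24546 - 30769} = \frac{\left(45 - 5 \cdot 153^{2}\right) - 20620}{24546 - 30769} = \frac{\left(45 - 117045\right) - 20620}{-6223} = \left(\left(45 - 117045\right) - 20620\right) \left(- \frac{1}{6223}\right) = \left(-117000 - 20620\right) \left(- \frac{1}{6223}\right) = \left(-137620\right) \left(- \frac{1}{6223}\right) = \frac{19660}{889}$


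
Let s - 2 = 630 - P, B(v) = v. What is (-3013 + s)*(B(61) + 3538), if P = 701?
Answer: -11092118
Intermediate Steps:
s = -69 (s = 2 + (630 - 1*701) = 2 + (630 - 701) = 2 - 71 = -69)
(-3013 + s)*(B(61) + 3538) = (-3013 - 69)*(61 + 3538) = -3082*3599 = -11092118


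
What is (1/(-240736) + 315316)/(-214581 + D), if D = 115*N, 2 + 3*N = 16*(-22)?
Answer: -6900719325/4993105376 ≈ -1.3820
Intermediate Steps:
N = -118 (N = -⅔ + (16*(-22))/3 = -⅔ + (⅓)*(-352) = -⅔ - 352/3 = -118)
D = -13570 (D = 115*(-118) = -13570)
(1/(-240736) + 315316)/(-214581 + D) = (1/(-240736) + 315316)/(-214581 - 13570) = (-1/240736 + 315316)/(-228151) = (75907912575/240736)*(-1/228151) = -6900719325/4993105376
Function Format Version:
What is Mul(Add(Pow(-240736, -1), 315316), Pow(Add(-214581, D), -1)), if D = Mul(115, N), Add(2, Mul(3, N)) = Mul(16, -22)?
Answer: Rational(-6900719325, 4993105376) ≈ -1.3820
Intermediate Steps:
N = -118 (N = Add(Rational(-2, 3), Mul(Rational(1, 3), Mul(16, -22))) = Add(Rational(-2, 3), Mul(Rational(1, 3), -352)) = Add(Rational(-2, 3), Rational(-352, 3)) = -118)
D = -13570 (D = Mul(115, -118) = -13570)
Mul(Add(Pow(-240736, -1), 315316), Pow(Add(-214581, D), -1)) = Mul(Add(Pow(-240736, -1), 315316), Pow(Add(-214581, -13570), -1)) = Mul(Add(Rational(-1, 240736), 315316), Pow(-228151, -1)) = Mul(Rational(75907912575, 240736), Rational(-1, 228151)) = Rational(-6900719325, 4993105376)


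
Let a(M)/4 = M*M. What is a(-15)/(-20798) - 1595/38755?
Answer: -6805231/80602649 ≈ -0.084429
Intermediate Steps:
a(M) = 4*M² (a(M) = 4*(M*M) = 4*M²)
a(-15)/(-20798) - 1595/38755 = (4*(-15)²)/(-20798) - 1595/38755 = (4*225)*(-1/20798) - 1595*1/38755 = 900*(-1/20798) - 319/7751 = -450/10399 - 319/7751 = -6805231/80602649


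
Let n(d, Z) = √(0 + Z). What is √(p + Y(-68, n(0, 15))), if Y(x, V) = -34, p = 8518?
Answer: 2*√2121 ≈ 92.109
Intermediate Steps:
n(d, Z) = √Z
√(p + Y(-68, n(0, 15))) = √(8518 - 34) = √8484 = 2*√2121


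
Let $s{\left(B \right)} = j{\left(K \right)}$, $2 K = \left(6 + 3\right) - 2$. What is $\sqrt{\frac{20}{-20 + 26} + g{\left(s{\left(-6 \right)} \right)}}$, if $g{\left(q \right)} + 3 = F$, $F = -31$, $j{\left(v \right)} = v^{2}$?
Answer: $\frac{2 i \sqrt{69}}{3} \approx 5.5378 i$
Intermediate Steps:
$K = \frac{7}{2}$ ($K = \frac{\left(6 + 3\right) - 2}{2} = \frac{9 - 2}{2} = \frac{1}{2} \cdot 7 = \frac{7}{2} \approx 3.5$)
$s{\left(B \right)} = \frac{49}{4}$ ($s{\left(B \right)} = \left(\frac{7}{2}\right)^{2} = \frac{49}{4}$)
$g{\left(q \right)} = -34$ ($g{\left(q \right)} = -3 - 31 = -34$)
$\sqrt{\frac{20}{-20 + 26} + g{\left(s{\left(-6 \right)} \right)}} = \sqrt{\frac{20}{-20 + 26} - 34} = \sqrt{\frac{20}{6} - 34} = \sqrt{20 \cdot \frac{1}{6} - 34} = \sqrt{\frac{10}{3} - 34} = \sqrt{- \frac{92}{3}} = \frac{2 i \sqrt{69}}{3}$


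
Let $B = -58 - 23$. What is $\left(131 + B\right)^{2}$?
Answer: $2500$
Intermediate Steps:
$B = -81$
$\left(131 + B\right)^{2} = \left(131 - 81\right)^{2} = 50^{2} = 2500$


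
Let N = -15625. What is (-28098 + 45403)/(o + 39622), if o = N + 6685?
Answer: 17305/30682 ≈ 0.56401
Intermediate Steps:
o = -8940 (o = -15625 + 6685 = -8940)
(-28098 + 45403)/(o + 39622) = (-28098 + 45403)/(-8940 + 39622) = 17305/30682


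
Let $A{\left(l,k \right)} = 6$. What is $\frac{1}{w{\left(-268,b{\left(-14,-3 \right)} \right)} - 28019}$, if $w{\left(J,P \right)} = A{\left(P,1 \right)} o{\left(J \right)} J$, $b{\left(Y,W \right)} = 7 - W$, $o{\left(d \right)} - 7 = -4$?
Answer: $- \frac{1}{32843} \approx -3.0448 \cdot 10^{-5}$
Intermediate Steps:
$o{\left(d \right)} = 3$ ($o{\left(d \right)} = 7 - 4 = 3$)
$w{\left(J,P \right)} = 18 J$ ($w{\left(J,P \right)} = 6 \cdot 3 J = 18 J$)
$\frac{1}{w{\left(-268,b{\left(-14,-3 \right)} \right)} - 28019} = \frac{1}{18 \left(-268\right) - 28019} = \frac{1}{-4824 - 28019} = \frac{1}{-32843} = - \frac{1}{32843}$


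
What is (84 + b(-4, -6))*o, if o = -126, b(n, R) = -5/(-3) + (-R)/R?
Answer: -10668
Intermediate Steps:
b(n, R) = 2/3 (b(n, R) = -5*(-1/3) - 1 = 5/3 - 1 = 2/3)
(84 + b(-4, -6))*o = (84 + 2/3)*(-126) = (254/3)*(-126) = -10668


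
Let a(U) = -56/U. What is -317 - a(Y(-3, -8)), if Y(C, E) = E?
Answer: -324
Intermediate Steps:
-317 - a(Y(-3, -8)) = -317 - (-56)/(-8) = -317 - (-56)*(-1)/8 = -317 - 1*7 = -317 - 7 = -324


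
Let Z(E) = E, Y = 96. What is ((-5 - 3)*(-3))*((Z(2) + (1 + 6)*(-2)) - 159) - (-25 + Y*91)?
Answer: -12815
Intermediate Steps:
((-5 - 3)*(-3))*((Z(2) + (1 + 6)*(-2)) - 159) - (-25 + Y*91) = ((-5 - 3)*(-3))*((2 + (1 + 6)*(-2)) - 159) - (-25 + 96*91) = (-8*(-3))*((2 + 7*(-2)) - 159) - (-25 + 8736) = 24*((2 - 14) - 159) - 1*8711 = 24*(-12 - 159) - 8711 = 24*(-171) - 8711 = -4104 - 8711 = -12815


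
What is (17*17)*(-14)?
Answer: -4046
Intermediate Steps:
(17*17)*(-14) = 289*(-14) = -4046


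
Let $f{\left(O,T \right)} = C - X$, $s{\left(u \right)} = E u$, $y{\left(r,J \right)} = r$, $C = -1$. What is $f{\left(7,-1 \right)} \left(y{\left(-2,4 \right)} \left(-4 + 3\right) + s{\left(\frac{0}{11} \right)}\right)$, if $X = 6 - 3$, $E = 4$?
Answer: $-8$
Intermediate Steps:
$X = 3$ ($X = 6 - 3 = 3$)
$s{\left(u \right)} = 4 u$
$f{\left(O,T \right)} = -4$ ($f{\left(O,T \right)} = -1 - 3 = -4$)
$f{\left(7,-1 \right)} \left(y{\left(-2,4 \right)} \left(-4 + 3\right) + s{\left(\frac{0}{11} \right)}\right) = - 4 \left(- 2 \left(-4 + 3\right) + 4 \cdot \frac{0}{11}\right) = - 4 \left(\left(-2\right) \left(-1\right) + 4 \cdot 0 \cdot \frac{1}{11}\right) = - 4 \left(2 + 4 \cdot 0\right) = - 4 \left(2 + 0\right) = \left(-4\right) 2 = -8$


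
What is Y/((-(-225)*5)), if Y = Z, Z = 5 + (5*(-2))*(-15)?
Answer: 31/225 ≈ 0.13778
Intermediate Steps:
Z = 155 (Z = 5 - 10*(-15) = 5 + 150 = 155)
Y = 155
Y/((-(-225)*5)) = 155/((-(-225)*5)) = 155/((-15*(-75))) = 155/1125 = 155*(1/1125) = 31/225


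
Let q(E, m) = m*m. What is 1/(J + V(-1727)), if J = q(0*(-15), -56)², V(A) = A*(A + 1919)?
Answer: 1/9502912 ≈ 1.0523e-7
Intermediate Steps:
V(A) = A*(1919 + A)
q(E, m) = m²
J = 9834496 (J = ((-56)²)² = 3136² = 9834496)
1/(J + V(-1727)) = 1/(9834496 - 1727*(1919 - 1727)) = 1/(9834496 - 1727*192) = 1/(9834496 - 331584) = 1/9502912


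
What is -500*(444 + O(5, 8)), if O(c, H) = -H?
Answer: -218000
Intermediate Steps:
-500*(444 + O(5, 8)) = -500*(444 - 1*8) = -500*(444 - 8) = -500*436 = -218000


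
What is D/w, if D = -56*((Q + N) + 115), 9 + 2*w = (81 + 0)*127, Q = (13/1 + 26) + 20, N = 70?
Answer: -13664/5139 ≈ -2.6589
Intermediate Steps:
Q = 59 (Q = (13*1 + 26) + 20 = (13 + 26) + 20 = 39 + 20 = 59)
w = 5139 (w = -9/2 + ((81 + 0)*127)/2 = -9/2 + (81*127)/2 = -9/2 + (½)*10287 = -9/2 + 10287/2 = 5139)
D = -13664 (D = -56*((59 + 70) + 115) = -56*(129 + 115) = -56*244 = -13664)
D/w = -13664/5139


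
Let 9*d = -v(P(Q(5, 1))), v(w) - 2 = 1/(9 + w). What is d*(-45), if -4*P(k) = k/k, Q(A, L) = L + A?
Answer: 74/7 ≈ 10.571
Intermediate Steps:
Q(A, L) = A + L
P(k) = -¼ (P(k) = -k/(4*k) = -¼*1 = -¼)
v(w) = 2 + 1/(9 + w)
d = -74/315 (d = (-(19 + 2*(-¼))/(9 - ¼))/9 = (-(19 - ½)/35/4)/9 = (-4*37/(35*2))/9 = (-1*74/35)/9 = (⅑)*(-74/35) = -74/315 ≈ -0.23492)
d*(-45) = -74/315*(-45) = 74/7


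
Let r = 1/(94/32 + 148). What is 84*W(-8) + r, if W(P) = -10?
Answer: -2028584/2415 ≈ -839.99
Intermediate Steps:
r = 16/2415 (r = 1/(94*(1/32) + 148) = 1/(47/16 + 148) = 1/(2415/16) = 16/2415 ≈ 0.0066253)
84*W(-8) + r = 84*(-10) + 16/2415 = -840 + 16/2415 = -2028584/2415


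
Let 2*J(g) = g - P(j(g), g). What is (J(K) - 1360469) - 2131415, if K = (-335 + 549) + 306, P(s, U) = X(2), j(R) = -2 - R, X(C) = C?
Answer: -3491625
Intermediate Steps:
P(s, U) = 2
K = 520 (K = 214 + 306 = 520)
J(g) = -1 + g/2 (J(g) = (g - 1*2)/2 = (g - 2)/2 = (-2 + g)/2 = -1 + g/2)
(J(K) - 1360469) - 2131415 = ((-1 + (1/2)*520) - 1360469) - 2131415 = ((-1 + 260) - 1360469) - 2131415 = (259 - 1360469) - 2131415 = -1360210 - 2131415 = -3491625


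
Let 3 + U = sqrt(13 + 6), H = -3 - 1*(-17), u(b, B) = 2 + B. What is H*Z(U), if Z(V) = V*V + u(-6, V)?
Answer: 378 - 70*sqrt(19) ≈ 72.877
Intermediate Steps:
H = 14 (H = -3 + 17 = 14)
U = -3 + sqrt(19) (U = -3 + sqrt(13 + 6) = -3 + sqrt(19) ≈ 1.3589)
Z(V) = 2 + V + V**2 (Z(V) = V*V + (2 + V) = V**2 + (2 + V) = 2 + V + V**2)
H*Z(U) = 14*(2 + (-3 + sqrt(19)) + (-3 + sqrt(19))**2) = 14*(-1 + sqrt(19) + (-3 + sqrt(19))**2) = -14 + 14*sqrt(19) + 14*(-3 + sqrt(19))**2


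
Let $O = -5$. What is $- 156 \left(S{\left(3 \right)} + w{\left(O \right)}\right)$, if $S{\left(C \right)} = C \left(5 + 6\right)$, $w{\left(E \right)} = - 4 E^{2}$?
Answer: $10452$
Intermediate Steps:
$S{\left(C \right)} = 11 C$ ($S{\left(C \right)} = C 11 = 11 C$)
$- 156 \left(S{\left(3 \right)} + w{\left(O \right)}\right) = - 156 \left(11 \cdot 3 - 4 \left(-5\right)^{2}\right) = - 156 \left(33 - 100\right) = \left(-156\right) \left(-67\right) = 10452$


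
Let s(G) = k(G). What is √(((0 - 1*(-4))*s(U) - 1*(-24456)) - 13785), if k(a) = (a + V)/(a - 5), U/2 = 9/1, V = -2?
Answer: 11*√14911/13 ≈ 103.32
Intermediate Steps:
U = 18 (U = 2*(9/1) = 2*(9*1) = 2*9 = 18)
k(a) = (-2 + a)/(-5 + a) (k(a) = (a - 2)/(a - 5) = (-2 + a)/(-5 + a))
s(G) = (-2 + G)/(-5 + G)
√(((0 - 1*(-4))*s(U) - 1*(-24456)) - 13785) = √(((0 - 1*(-4))*((-2 + 18)/(-5 + 18)) - 1*(-24456)) - 13785) = √(((0 + 4)*(16/13) + 24456) - 13785) = √((4*((1/13)*16) + 24456) - 13785) = √((4*(16/13) + 24456) - 13785) = √((64/13 + 24456) - 13785) = √(317992/13 - 13785) = √(138787/13) = 11*√14911/13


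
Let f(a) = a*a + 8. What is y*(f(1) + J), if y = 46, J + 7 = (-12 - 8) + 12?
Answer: -276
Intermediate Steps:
J = -15 (J = -7 + ((-12 - 8) + 12) = -7 + (-20 + 12) = -7 - 8 = -15)
f(a) = 8 + a**2 (f(a) = a**2 + 8 = 8 + a**2)
y*(f(1) + J) = 46*((8 + 1**2) - 15) = 46*((8 + 1) - 15) = 46*(9 - 15) = 46*(-6) = -276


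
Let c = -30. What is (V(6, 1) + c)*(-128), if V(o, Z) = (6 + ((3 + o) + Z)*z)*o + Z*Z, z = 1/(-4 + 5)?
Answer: -8576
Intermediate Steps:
z = 1 (z = 1/1 = 1)
V(o, Z) = Z² + o*(9 + Z + o) (V(o, Z) = (6 + ((3 + o) + Z)*1)*o + Z*Z = (6 + (3 + Z + o)*1)*o + Z² = (6 + (3 + Z + o))*o + Z² = (9 + Z + o)*o + Z² = o*(9 + Z + o) + Z² = Z² + o*(9 + Z + o))
(V(6, 1) + c)*(-128) = ((1² + 6² + 9*6 + 1*6) - 30)*(-128) = ((1 + 36 + 54 + 6) - 30)*(-128) = (97 - 30)*(-128) = 67*(-128) = -8576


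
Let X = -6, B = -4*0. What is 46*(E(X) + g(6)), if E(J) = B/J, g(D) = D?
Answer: 276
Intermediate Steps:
B = 0
E(J) = 0 (E(J) = 0/J = 0)
46*(E(X) + g(6)) = 46*(0 + 6) = 46*6 = 276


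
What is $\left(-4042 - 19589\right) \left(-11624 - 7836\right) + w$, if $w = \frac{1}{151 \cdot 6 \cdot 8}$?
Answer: $\frac{3333059916481}{7248} \approx 4.5986 \cdot 10^{8}$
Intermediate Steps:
$w = \frac{1}{7248}$ ($w = \frac{1}{151 \cdot 48} = \frac{1}{7248} \approx 0.00013797$)
$\left(-4042 - 19589\right) \left(-11624 - 7836\right) + w = \left(-4042 - 19589\right) \left(-11624 - 7836\right) + \frac{1}{7248} = \left(-23631\right) \left(-19460\right) + \frac{1}{7248} = 459859260 + \frac{1}{7248} = \frac{3333059916481}{7248}$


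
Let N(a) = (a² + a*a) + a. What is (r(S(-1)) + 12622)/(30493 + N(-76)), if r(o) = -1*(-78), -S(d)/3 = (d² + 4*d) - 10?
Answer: 12700/41969 ≈ 0.30260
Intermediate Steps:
S(d) = 30 - 12*d - 3*d² (S(d) = -3*((d² + 4*d) - 10) = -3*(-10 + d² + 4*d) = 30 - 12*d - 3*d²)
N(a) = a + 2*a² (N(a) = (a² + a²) + a = 2*a² + a = a + 2*a²)
r(o) = 78
(r(S(-1)) + 12622)/(30493 + N(-76)) = (78 + 12622)/(30493 - 76*(1 + 2*(-76))) = 12700/(30493 - 76*(1 - 152)) = 12700/(30493 - 76*(-151)) = 12700/(30493 + 11476) = 12700/41969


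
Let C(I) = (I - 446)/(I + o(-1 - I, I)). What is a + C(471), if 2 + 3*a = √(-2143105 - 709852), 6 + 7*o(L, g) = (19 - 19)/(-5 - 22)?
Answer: -673/1097 + I*√2852957/3 ≈ -0.61349 + 563.02*I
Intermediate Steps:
o(L, g) = -6/7 (o(L, g) = -6/7 + ((19 - 19)/(-5 - 22))/7 = -6/7 + (0/(-27))/7 = -6/7 + (0*(-1/27))/7 = -6/7 + (⅐)*0 = -6/7 + 0 = -6/7)
C(I) = (-446 + I)/(-6/7 + I) (C(I) = (I - 446)/(I - 6/7) = (-446 + I)/(-6/7 + I))
a = -⅔ + I*√2852957/3 (a = -⅔ + √(-2143105 - 709852)/3 = -⅔ + √(-2852957)/3 = -⅔ + (I*√2852957)/3 = -⅔ + I*√2852957/3 ≈ -0.66667 + 563.02*I)
a + C(471) = (-⅔ + I*√2852957/3) + 7*(-446 + 471)/(-6 + 7*471) = (-⅔ + I*√2852957/3) + 7*25/(-6 + 3297) = (-⅔ + I*√2852957/3) + 7*25/3291 = (-⅔ + I*√2852957/3) + 7*(1/3291)*25 = (-⅔ + I*√2852957/3) + 175/3291 = -673/1097 + I*√2852957/3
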